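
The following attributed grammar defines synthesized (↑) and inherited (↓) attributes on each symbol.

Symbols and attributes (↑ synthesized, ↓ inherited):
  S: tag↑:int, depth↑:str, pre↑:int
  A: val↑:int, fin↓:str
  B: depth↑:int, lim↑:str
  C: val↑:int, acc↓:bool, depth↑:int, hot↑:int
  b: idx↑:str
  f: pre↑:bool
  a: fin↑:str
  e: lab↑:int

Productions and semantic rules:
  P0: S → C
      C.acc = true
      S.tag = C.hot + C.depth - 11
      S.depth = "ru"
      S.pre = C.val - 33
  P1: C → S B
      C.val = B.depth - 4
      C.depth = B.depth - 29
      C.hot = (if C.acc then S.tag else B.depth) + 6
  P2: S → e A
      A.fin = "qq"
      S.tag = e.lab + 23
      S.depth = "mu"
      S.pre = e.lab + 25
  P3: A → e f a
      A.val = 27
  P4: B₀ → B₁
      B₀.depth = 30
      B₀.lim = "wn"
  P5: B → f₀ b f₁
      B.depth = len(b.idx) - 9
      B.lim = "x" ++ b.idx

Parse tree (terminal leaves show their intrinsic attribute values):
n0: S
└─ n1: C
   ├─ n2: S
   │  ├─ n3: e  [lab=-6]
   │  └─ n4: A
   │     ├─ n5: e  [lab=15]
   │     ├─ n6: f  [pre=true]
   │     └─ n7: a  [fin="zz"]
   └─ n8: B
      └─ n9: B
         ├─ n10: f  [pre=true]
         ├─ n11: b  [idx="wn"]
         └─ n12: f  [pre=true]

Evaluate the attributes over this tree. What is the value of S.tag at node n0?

13

1. n1.acc = true  [true]
2. n3.lab = -6  [terminal]
3. n4.fin = "qq"  ["qq"]
4. n5.lab = 15  [terminal]
5. n6.pre = true  [terminal]
6. n7.fin = "zz"  [terminal]
7. n4.val = 27  [27]
8. n2.tag = 17  [e.lab + 23]
9. n2.depth = "mu"  ["mu"]
10. n2.pre = 19  [e.lab + 25]
11. n10.pre = true  [terminal]
12. n11.idx = "wn"  [terminal]
13. n12.pre = true  [terminal]
14. n9.depth = -7  [len(b.idx) - 9]
15. n9.lim = "xwn"  ["x" ++ b.idx]
16. n8.depth = 30  [30]
17. n8.lim = "wn"  ["wn"]
18. n1.val = 26  [B.depth - 4]
19. n1.depth = 1  [B.depth - 29]
20. n1.hot = 23  [(if C.acc then S.tag else B.depth) + 6]
21. n0.tag = 13  [C.hot + C.depth - 11]
22. n0.depth = "ru"  ["ru"]
23. n0.pre = -7  [C.val - 33]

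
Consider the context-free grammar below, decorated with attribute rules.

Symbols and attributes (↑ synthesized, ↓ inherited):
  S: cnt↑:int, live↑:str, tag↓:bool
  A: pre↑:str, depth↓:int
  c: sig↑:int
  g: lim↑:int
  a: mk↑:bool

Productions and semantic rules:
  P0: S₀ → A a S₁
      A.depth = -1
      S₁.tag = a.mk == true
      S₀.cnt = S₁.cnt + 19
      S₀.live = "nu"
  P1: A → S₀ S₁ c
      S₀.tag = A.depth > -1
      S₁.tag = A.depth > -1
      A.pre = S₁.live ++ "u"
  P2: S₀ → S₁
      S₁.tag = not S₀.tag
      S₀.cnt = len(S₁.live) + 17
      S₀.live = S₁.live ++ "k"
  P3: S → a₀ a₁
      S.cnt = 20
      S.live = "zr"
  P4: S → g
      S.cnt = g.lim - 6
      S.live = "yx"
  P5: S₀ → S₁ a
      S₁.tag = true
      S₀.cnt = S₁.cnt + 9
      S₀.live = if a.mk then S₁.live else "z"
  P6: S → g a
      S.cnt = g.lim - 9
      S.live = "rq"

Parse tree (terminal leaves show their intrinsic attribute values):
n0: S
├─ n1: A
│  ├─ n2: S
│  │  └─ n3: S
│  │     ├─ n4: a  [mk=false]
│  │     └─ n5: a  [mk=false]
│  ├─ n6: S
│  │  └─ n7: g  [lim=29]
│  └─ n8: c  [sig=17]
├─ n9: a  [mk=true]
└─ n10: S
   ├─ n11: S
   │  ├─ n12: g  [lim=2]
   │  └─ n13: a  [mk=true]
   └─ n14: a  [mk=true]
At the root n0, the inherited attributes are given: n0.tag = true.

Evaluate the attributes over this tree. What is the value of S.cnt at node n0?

1. n0.tag = true  [given at root]
2. n1.depth = -1  [-1]
3. n2.tag = false  [A.depth > -1]
4. n3.tag = true  [not S₀.tag]
5. n4.mk = false  [terminal]
6. n5.mk = false  [terminal]
7. n3.cnt = 20  [20]
8. n3.live = "zr"  ["zr"]
9. n2.cnt = 19  [len(S₁.live) + 17]
10. n2.live = "zrk"  [S₁.live ++ "k"]
11. n6.tag = false  [A.depth > -1]
12. n7.lim = 29  [terminal]
13. n6.cnt = 23  [g.lim - 6]
14. n6.live = "yx"  ["yx"]
15. n8.sig = 17  [terminal]
16. n1.pre = "yxu"  [S₁.live ++ "u"]
17. n9.mk = true  [terminal]
18. n10.tag = true  [a.mk == true]
19. n11.tag = true  [true]
20. n12.lim = 2  [terminal]
21. n13.mk = true  [terminal]
22. n11.cnt = -7  [g.lim - 9]
23. n11.live = "rq"  ["rq"]
24. n14.mk = true  [terminal]
25. n10.cnt = 2  [S₁.cnt + 9]
26. n10.live = "rq"  [if a.mk then S₁.live else "z"]
27. n0.cnt = 21  [S₁.cnt + 19]
28. n0.live = "nu"  ["nu"]

21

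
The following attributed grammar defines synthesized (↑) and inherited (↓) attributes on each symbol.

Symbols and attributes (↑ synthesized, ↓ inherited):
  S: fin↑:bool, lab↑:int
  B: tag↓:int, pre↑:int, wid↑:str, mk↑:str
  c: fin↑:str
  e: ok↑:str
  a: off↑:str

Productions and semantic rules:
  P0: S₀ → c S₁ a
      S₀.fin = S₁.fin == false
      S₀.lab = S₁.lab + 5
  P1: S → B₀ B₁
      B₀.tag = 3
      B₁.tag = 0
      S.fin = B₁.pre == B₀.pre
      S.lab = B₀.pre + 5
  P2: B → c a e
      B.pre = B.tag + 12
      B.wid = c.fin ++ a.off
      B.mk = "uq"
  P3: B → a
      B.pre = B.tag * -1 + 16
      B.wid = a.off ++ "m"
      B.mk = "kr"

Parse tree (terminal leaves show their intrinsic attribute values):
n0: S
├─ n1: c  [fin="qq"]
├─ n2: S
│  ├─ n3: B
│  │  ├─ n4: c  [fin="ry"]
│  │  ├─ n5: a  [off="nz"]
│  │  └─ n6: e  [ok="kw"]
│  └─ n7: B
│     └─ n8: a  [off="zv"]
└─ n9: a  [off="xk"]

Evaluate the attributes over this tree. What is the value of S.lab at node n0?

1. n1.fin = "qq"  [terminal]
2. n3.tag = 3  [3]
3. n4.fin = "ry"  [terminal]
4. n5.off = "nz"  [terminal]
5. n6.ok = "kw"  [terminal]
6. n3.pre = 15  [B.tag + 12]
7. n3.wid = "rynz"  [c.fin ++ a.off]
8. n3.mk = "uq"  ["uq"]
9. n7.tag = 0  [0]
10. n8.off = "zv"  [terminal]
11. n7.pre = 16  [B.tag * -1 + 16]
12. n7.wid = "zvm"  [a.off ++ "m"]
13. n7.mk = "kr"  ["kr"]
14. n2.fin = false  [B₁.pre == B₀.pre]
15. n2.lab = 20  [B₀.pre + 5]
16. n9.off = "xk"  [terminal]
17. n0.fin = true  [S₁.fin == false]
18. n0.lab = 25  [S₁.lab + 5]

25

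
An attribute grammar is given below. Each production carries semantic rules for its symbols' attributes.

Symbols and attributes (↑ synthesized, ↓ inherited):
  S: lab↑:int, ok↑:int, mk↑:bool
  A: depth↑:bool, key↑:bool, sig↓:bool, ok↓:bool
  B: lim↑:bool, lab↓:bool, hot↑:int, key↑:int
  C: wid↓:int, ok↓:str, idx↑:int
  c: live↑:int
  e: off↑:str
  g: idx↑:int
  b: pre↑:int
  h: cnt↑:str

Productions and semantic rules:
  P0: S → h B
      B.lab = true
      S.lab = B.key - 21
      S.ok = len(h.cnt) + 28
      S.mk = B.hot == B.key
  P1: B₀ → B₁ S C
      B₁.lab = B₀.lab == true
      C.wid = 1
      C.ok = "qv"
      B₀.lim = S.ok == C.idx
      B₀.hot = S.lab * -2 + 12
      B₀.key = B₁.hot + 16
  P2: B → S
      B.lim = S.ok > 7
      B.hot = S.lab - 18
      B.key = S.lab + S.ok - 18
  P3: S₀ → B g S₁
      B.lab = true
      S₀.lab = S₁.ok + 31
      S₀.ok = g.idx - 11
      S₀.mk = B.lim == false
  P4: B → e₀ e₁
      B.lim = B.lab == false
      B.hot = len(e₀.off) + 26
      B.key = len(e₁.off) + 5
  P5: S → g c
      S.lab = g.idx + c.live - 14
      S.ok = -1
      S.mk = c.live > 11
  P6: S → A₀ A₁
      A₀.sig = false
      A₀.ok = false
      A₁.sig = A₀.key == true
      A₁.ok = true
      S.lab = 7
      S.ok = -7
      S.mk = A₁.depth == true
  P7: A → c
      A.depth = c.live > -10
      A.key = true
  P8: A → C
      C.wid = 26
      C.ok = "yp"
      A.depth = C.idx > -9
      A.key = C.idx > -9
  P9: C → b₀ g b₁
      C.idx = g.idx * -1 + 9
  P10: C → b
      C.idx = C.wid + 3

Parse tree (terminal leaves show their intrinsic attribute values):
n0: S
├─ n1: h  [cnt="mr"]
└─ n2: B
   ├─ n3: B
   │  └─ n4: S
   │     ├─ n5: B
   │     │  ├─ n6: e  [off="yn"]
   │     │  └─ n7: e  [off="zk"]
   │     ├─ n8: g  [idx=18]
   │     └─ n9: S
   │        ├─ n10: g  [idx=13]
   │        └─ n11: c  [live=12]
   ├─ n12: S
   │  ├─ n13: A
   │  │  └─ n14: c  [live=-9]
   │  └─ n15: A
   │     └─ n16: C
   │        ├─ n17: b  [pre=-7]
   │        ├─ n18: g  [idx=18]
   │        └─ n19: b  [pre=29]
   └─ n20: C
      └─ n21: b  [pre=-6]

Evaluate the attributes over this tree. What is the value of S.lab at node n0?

1. n1.cnt = "mr"  [terminal]
2. n2.lab = true  [true]
3. n3.lab = true  [B₀.lab == true]
4. n5.lab = true  [true]
5. n6.off = "yn"  [terminal]
6. n7.off = "zk"  [terminal]
7. n5.lim = false  [B.lab == false]
8. n5.hot = 28  [len(e₀.off) + 26]
9. n5.key = 7  [len(e₁.off) + 5]
10. n8.idx = 18  [terminal]
11. n10.idx = 13  [terminal]
12. n11.live = 12  [terminal]
13. n9.lab = 11  [g.idx + c.live - 14]
14. n9.ok = -1  [-1]
15. n9.mk = true  [c.live > 11]
16. n4.lab = 30  [S₁.ok + 31]
17. n4.ok = 7  [g.idx - 11]
18. n4.mk = true  [B.lim == false]
19. n3.lim = false  [S.ok > 7]
20. n3.hot = 12  [S.lab - 18]
21. n3.key = 19  [S.lab + S.ok - 18]
22. n13.sig = false  [false]
23. n13.ok = false  [false]
24. n14.live = -9  [terminal]
25. n13.depth = true  [c.live > -10]
26. n13.key = true  [true]
27. n15.sig = true  [A₀.key == true]
28. n15.ok = true  [true]
29. n16.wid = 26  [26]
30. n16.ok = "yp"  ["yp"]
31. n17.pre = -7  [terminal]
32. n18.idx = 18  [terminal]
33. n19.pre = 29  [terminal]
34. n16.idx = -9  [g.idx * -1 + 9]
35. n15.depth = false  [C.idx > -9]
36. n15.key = false  [C.idx > -9]
37. n12.lab = 7  [7]
38. n12.ok = -7  [-7]
39. n12.mk = false  [A₁.depth == true]
40. n20.wid = 1  [1]
41. n20.ok = "qv"  ["qv"]
42. n21.pre = -6  [terminal]
43. n20.idx = 4  [C.wid + 3]
44. n2.lim = false  [S.ok == C.idx]
45. n2.hot = -2  [S.lab * -2 + 12]
46. n2.key = 28  [B₁.hot + 16]
47. n0.lab = 7  [B.key - 21]
48. n0.ok = 30  [len(h.cnt) + 28]
49. n0.mk = false  [B.hot == B.key]

7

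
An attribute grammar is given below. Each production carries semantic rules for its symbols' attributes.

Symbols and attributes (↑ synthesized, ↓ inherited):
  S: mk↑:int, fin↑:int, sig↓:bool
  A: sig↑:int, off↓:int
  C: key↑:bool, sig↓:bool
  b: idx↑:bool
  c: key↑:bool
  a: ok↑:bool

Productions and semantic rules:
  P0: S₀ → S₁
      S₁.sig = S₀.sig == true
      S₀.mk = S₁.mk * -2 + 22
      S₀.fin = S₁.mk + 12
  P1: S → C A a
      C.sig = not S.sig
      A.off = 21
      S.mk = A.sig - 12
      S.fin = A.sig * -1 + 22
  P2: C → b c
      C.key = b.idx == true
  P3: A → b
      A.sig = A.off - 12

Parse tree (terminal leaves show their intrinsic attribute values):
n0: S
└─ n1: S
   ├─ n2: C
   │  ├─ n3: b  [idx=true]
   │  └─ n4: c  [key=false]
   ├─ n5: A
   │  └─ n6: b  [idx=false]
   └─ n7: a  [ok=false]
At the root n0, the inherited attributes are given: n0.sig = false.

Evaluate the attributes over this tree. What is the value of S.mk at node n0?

1. n0.sig = false  [given at root]
2. n1.sig = false  [S₀.sig == true]
3. n2.sig = true  [not S.sig]
4. n3.idx = true  [terminal]
5. n4.key = false  [terminal]
6. n2.key = true  [b.idx == true]
7. n5.off = 21  [21]
8. n6.idx = false  [terminal]
9. n5.sig = 9  [A.off - 12]
10. n7.ok = false  [terminal]
11. n1.mk = -3  [A.sig - 12]
12. n1.fin = 13  [A.sig * -1 + 22]
13. n0.mk = 28  [S₁.mk * -2 + 22]
14. n0.fin = 9  [S₁.mk + 12]

28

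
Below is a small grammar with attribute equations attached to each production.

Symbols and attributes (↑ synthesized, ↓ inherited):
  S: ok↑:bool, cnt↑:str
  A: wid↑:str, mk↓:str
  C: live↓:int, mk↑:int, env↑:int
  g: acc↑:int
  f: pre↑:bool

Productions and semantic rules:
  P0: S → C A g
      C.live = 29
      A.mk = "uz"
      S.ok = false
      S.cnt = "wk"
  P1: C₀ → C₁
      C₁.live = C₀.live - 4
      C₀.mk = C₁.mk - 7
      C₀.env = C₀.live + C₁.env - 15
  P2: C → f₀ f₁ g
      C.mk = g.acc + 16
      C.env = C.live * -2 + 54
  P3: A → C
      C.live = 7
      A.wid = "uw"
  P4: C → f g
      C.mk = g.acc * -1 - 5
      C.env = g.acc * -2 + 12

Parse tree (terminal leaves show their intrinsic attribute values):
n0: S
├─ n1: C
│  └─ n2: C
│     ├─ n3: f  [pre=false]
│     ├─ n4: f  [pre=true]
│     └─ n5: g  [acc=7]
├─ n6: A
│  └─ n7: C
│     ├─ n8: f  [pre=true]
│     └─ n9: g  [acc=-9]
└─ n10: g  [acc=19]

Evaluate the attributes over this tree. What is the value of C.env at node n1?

18

1. n1.live = 29  [29]
2. n2.live = 25  [C₀.live - 4]
3. n3.pre = false  [terminal]
4. n4.pre = true  [terminal]
5. n5.acc = 7  [terminal]
6. n2.mk = 23  [g.acc + 16]
7. n2.env = 4  [C.live * -2 + 54]
8. n1.mk = 16  [C₁.mk - 7]
9. n1.env = 18  [C₀.live + C₁.env - 15]
10. n6.mk = "uz"  ["uz"]
11. n7.live = 7  [7]
12. n8.pre = true  [terminal]
13. n9.acc = -9  [terminal]
14. n7.mk = 4  [g.acc * -1 - 5]
15. n7.env = 30  [g.acc * -2 + 12]
16. n6.wid = "uw"  ["uw"]
17. n10.acc = 19  [terminal]
18. n0.ok = false  [false]
19. n0.cnt = "wk"  ["wk"]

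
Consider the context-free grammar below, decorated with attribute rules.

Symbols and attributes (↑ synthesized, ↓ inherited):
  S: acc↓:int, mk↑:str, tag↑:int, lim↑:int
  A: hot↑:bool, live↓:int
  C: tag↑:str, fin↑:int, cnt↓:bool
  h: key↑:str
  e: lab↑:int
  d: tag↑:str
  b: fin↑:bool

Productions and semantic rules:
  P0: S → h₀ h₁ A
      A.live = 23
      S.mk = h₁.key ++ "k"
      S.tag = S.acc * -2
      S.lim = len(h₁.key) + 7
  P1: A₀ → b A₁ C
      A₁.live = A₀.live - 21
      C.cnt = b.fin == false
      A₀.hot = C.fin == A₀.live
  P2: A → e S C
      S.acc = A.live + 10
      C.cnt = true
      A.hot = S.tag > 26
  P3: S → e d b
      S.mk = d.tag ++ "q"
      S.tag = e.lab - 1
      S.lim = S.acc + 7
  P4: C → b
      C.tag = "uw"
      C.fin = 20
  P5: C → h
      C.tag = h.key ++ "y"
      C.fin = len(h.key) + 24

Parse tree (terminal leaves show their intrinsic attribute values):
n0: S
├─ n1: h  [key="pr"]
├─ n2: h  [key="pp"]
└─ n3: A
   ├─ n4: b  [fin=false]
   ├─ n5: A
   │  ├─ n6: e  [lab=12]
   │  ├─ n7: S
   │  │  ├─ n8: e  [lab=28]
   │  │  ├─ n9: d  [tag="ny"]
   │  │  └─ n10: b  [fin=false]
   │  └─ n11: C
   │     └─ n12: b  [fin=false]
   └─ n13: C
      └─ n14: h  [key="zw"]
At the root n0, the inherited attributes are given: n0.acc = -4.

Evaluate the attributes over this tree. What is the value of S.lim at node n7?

1. n0.acc = -4  [given at root]
2. n1.key = "pr"  [terminal]
3. n2.key = "pp"  [terminal]
4. n3.live = 23  [23]
5. n4.fin = false  [terminal]
6. n5.live = 2  [A₀.live - 21]
7. n6.lab = 12  [terminal]
8. n7.acc = 12  [A.live + 10]
9. n8.lab = 28  [terminal]
10. n9.tag = "ny"  [terminal]
11. n10.fin = false  [terminal]
12. n7.mk = "nyq"  [d.tag ++ "q"]
13. n7.tag = 27  [e.lab - 1]
14. n7.lim = 19  [S.acc + 7]
15. n11.cnt = true  [true]
16. n12.fin = false  [terminal]
17. n11.tag = "uw"  ["uw"]
18. n11.fin = 20  [20]
19. n5.hot = true  [S.tag > 26]
20. n13.cnt = true  [b.fin == false]
21. n14.key = "zw"  [terminal]
22. n13.tag = "zwy"  [h.key ++ "y"]
23. n13.fin = 26  [len(h.key) + 24]
24. n3.hot = false  [C.fin == A₀.live]
25. n0.mk = "ppk"  [h₁.key ++ "k"]
26. n0.tag = 8  [S.acc * -2]
27. n0.lim = 9  [len(h₁.key) + 7]

19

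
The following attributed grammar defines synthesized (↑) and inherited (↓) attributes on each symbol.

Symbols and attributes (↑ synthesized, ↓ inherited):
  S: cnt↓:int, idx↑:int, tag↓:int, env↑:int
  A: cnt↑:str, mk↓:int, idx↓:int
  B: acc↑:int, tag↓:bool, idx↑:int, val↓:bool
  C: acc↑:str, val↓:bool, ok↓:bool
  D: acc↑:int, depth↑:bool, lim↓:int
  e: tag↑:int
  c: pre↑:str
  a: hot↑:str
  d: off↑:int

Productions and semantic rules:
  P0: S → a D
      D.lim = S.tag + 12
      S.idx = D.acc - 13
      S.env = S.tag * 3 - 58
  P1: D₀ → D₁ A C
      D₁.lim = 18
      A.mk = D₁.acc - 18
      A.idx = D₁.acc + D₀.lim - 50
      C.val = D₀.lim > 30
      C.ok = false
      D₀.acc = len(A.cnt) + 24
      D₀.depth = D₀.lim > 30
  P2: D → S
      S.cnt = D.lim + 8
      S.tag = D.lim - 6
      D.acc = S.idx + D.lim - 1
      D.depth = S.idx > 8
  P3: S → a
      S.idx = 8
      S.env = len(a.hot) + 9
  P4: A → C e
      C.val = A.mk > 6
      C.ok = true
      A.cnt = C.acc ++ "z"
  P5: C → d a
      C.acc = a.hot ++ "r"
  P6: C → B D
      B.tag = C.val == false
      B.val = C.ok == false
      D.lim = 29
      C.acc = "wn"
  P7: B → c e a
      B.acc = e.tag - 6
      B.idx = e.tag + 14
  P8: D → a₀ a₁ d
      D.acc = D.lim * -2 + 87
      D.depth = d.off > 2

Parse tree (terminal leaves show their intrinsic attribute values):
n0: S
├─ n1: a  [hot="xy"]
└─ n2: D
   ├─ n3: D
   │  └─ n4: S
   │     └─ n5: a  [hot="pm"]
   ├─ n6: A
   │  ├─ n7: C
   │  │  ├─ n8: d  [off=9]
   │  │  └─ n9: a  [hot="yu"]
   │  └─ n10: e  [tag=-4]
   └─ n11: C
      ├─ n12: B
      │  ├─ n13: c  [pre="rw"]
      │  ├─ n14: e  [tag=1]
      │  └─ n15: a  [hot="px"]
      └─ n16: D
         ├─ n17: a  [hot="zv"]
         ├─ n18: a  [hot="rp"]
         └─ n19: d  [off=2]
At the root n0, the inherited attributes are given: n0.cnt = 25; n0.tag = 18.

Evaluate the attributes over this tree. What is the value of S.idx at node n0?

15

1. n0.cnt = 25  [given at root]
2. n0.tag = 18  [given at root]
3. n1.hot = "xy"  [terminal]
4. n2.lim = 30  [S.tag + 12]
5. n3.lim = 18  [18]
6. n4.cnt = 26  [D.lim + 8]
7. n4.tag = 12  [D.lim - 6]
8. n5.hot = "pm"  [terminal]
9. n4.idx = 8  [8]
10. n4.env = 11  [len(a.hot) + 9]
11. n3.acc = 25  [S.idx + D.lim - 1]
12. n3.depth = false  [S.idx > 8]
13. n6.mk = 7  [D₁.acc - 18]
14. n6.idx = 5  [D₁.acc + D₀.lim - 50]
15. n7.val = true  [A.mk > 6]
16. n7.ok = true  [true]
17. n8.off = 9  [terminal]
18. n9.hot = "yu"  [terminal]
19. n7.acc = "yur"  [a.hot ++ "r"]
20. n10.tag = -4  [terminal]
21. n6.cnt = "yurz"  [C.acc ++ "z"]
22. n11.val = false  [D₀.lim > 30]
23. n11.ok = false  [false]
24. n12.tag = true  [C.val == false]
25. n12.val = true  [C.ok == false]
26. n13.pre = "rw"  [terminal]
27. n14.tag = 1  [terminal]
28. n15.hot = "px"  [terminal]
29. n12.acc = -5  [e.tag - 6]
30. n12.idx = 15  [e.tag + 14]
31. n16.lim = 29  [29]
32. n17.hot = "zv"  [terminal]
33. n18.hot = "rp"  [terminal]
34. n19.off = 2  [terminal]
35. n16.acc = 29  [D.lim * -2 + 87]
36. n16.depth = false  [d.off > 2]
37. n11.acc = "wn"  ["wn"]
38. n2.acc = 28  [len(A.cnt) + 24]
39. n2.depth = false  [D₀.lim > 30]
40. n0.idx = 15  [D.acc - 13]
41. n0.env = -4  [S.tag * 3 - 58]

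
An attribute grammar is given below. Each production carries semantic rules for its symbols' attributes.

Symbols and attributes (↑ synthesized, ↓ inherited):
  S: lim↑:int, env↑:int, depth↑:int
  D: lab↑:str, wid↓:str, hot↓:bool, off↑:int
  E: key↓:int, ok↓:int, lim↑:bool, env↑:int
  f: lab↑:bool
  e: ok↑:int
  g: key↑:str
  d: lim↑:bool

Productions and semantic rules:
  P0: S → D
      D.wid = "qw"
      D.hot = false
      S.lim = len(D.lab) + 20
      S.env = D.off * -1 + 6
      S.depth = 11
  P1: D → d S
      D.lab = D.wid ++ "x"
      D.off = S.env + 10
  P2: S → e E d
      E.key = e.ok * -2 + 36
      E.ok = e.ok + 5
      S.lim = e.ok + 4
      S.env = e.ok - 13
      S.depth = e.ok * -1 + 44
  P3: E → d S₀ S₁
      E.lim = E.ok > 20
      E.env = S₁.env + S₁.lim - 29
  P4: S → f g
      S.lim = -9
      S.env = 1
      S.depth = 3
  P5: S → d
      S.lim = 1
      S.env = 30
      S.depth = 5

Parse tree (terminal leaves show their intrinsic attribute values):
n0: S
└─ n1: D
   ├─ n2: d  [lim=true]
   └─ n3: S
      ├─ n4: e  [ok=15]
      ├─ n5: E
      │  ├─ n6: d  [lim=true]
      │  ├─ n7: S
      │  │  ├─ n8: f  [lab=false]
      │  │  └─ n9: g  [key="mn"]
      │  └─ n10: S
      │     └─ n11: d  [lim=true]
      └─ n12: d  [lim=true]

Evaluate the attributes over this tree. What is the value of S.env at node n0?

-6

1. n1.wid = "qw"  ["qw"]
2. n1.hot = false  [false]
3. n2.lim = true  [terminal]
4. n4.ok = 15  [terminal]
5. n5.key = 6  [e.ok * -2 + 36]
6. n5.ok = 20  [e.ok + 5]
7. n6.lim = true  [terminal]
8. n8.lab = false  [terminal]
9. n9.key = "mn"  [terminal]
10. n7.lim = -9  [-9]
11. n7.env = 1  [1]
12. n7.depth = 3  [3]
13. n11.lim = true  [terminal]
14. n10.lim = 1  [1]
15. n10.env = 30  [30]
16. n10.depth = 5  [5]
17. n5.lim = false  [E.ok > 20]
18. n5.env = 2  [S₁.env + S₁.lim - 29]
19. n12.lim = true  [terminal]
20. n3.lim = 19  [e.ok + 4]
21. n3.env = 2  [e.ok - 13]
22. n3.depth = 29  [e.ok * -1 + 44]
23. n1.lab = "qwx"  [D.wid ++ "x"]
24. n1.off = 12  [S.env + 10]
25. n0.lim = 23  [len(D.lab) + 20]
26. n0.env = -6  [D.off * -1 + 6]
27. n0.depth = 11  [11]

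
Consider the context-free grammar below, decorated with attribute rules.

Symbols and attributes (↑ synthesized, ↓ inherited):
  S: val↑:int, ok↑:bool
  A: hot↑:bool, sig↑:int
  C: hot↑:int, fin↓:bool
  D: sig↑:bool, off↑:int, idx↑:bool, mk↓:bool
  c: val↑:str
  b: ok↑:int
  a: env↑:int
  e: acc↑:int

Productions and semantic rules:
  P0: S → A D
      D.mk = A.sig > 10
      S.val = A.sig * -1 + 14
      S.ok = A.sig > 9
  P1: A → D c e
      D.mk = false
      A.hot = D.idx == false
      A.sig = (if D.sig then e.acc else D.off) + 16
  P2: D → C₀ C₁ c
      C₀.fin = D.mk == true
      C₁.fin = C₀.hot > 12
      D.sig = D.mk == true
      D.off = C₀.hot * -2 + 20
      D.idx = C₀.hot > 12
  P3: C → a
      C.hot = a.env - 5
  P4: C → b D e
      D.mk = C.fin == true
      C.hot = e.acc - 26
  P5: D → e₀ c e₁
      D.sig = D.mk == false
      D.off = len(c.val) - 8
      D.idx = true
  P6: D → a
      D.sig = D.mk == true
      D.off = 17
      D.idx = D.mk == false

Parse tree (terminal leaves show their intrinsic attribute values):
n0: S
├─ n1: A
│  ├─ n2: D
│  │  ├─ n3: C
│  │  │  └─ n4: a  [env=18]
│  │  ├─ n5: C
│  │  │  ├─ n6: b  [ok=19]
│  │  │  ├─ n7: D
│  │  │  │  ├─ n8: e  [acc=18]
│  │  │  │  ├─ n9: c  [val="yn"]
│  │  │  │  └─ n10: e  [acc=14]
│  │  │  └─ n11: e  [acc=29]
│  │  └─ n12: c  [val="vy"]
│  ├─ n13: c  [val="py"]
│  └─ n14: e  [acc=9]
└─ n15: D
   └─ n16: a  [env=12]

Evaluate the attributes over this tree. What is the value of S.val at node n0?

1. n2.mk = false  [false]
2. n3.fin = false  [D.mk == true]
3. n4.env = 18  [terminal]
4. n3.hot = 13  [a.env - 5]
5. n5.fin = true  [C₀.hot > 12]
6. n6.ok = 19  [terminal]
7. n7.mk = true  [C.fin == true]
8. n8.acc = 18  [terminal]
9. n9.val = "yn"  [terminal]
10. n10.acc = 14  [terminal]
11. n7.sig = false  [D.mk == false]
12. n7.off = -6  [len(c.val) - 8]
13. n7.idx = true  [true]
14. n11.acc = 29  [terminal]
15. n5.hot = 3  [e.acc - 26]
16. n12.val = "vy"  [terminal]
17. n2.sig = false  [D.mk == true]
18. n2.off = -6  [C₀.hot * -2 + 20]
19. n2.idx = true  [C₀.hot > 12]
20. n13.val = "py"  [terminal]
21. n14.acc = 9  [terminal]
22. n1.hot = false  [D.idx == false]
23. n1.sig = 10  [(if D.sig then e.acc else D.off) + 16]
24. n15.mk = false  [A.sig > 10]
25. n16.env = 12  [terminal]
26. n15.sig = false  [D.mk == true]
27. n15.off = 17  [17]
28. n15.idx = true  [D.mk == false]
29. n0.val = 4  [A.sig * -1 + 14]
30. n0.ok = true  [A.sig > 9]

4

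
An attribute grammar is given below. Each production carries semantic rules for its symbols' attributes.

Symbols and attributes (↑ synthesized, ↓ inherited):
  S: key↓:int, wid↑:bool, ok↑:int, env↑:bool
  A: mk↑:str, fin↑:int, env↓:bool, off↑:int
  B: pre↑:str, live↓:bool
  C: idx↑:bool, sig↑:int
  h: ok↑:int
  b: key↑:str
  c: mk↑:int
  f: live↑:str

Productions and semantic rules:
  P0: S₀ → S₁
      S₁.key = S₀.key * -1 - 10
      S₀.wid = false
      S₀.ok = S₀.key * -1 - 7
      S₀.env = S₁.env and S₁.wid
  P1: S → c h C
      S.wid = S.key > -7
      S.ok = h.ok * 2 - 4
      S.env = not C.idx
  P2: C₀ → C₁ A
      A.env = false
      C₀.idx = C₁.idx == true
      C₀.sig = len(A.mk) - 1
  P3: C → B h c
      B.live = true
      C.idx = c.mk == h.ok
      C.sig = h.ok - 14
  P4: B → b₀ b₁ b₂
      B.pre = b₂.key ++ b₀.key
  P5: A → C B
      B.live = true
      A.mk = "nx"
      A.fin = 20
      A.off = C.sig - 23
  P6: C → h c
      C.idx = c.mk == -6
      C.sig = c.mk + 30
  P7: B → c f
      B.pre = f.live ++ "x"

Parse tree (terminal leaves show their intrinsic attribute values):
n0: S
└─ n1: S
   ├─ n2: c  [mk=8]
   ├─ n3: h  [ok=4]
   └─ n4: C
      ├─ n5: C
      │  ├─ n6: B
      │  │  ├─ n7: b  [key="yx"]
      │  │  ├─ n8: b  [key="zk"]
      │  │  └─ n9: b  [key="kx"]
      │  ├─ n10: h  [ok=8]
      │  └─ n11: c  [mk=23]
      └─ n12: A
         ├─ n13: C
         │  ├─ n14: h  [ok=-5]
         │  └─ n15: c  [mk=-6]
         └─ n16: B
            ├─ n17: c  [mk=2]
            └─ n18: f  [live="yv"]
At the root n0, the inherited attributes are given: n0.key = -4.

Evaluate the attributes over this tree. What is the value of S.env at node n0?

1. n0.key = -4  [given at root]
2. n1.key = -6  [S₀.key * -1 - 10]
3. n2.mk = 8  [terminal]
4. n3.ok = 4  [terminal]
5. n6.live = true  [true]
6. n7.key = "yx"  [terminal]
7. n8.key = "zk"  [terminal]
8. n9.key = "kx"  [terminal]
9. n6.pre = "kxyx"  [b₂.key ++ b₀.key]
10. n10.ok = 8  [terminal]
11. n11.mk = 23  [terminal]
12. n5.idx = false  [c.mk == h.ok]
13. n5.sig = -6  [h.ok - 14]
14. n12.env = false  [false]
15. n14.ok = -5  [terminal]
16. n15.mk = -6  [terminal]
17. n13.idx = true  [c.mk == -6]
18. n13.sig = 24  [c.mk + 30]
19. n16.live = true  [true]
20. n17.mk = 2  [terminal]
21. n18.live = "yv"  [terminal]
22. n16.pre = "yvx"  [f.live ++ "x"]
23. n12.mk = "nx"  ["nx"]
24. n12.fin = 20  [20]
25. n12.off = 1  [C.sig - 23]
26. n4.idx = false  [C₁.idx == true]
27. n4.sig = 1  [len(A.mk) - 1]
28. n1.wid = true  [S.key > -7]
29. n1.ok = 4  [h.ok * 2 - 4]
30. n1.env = true  [not C.idx]
31. n0.wid = false  [false]
32. n0.ok = -3  [S₀.key * -1 - 7]
33. n0.env = true  [S₁.env and S₁.wid]

true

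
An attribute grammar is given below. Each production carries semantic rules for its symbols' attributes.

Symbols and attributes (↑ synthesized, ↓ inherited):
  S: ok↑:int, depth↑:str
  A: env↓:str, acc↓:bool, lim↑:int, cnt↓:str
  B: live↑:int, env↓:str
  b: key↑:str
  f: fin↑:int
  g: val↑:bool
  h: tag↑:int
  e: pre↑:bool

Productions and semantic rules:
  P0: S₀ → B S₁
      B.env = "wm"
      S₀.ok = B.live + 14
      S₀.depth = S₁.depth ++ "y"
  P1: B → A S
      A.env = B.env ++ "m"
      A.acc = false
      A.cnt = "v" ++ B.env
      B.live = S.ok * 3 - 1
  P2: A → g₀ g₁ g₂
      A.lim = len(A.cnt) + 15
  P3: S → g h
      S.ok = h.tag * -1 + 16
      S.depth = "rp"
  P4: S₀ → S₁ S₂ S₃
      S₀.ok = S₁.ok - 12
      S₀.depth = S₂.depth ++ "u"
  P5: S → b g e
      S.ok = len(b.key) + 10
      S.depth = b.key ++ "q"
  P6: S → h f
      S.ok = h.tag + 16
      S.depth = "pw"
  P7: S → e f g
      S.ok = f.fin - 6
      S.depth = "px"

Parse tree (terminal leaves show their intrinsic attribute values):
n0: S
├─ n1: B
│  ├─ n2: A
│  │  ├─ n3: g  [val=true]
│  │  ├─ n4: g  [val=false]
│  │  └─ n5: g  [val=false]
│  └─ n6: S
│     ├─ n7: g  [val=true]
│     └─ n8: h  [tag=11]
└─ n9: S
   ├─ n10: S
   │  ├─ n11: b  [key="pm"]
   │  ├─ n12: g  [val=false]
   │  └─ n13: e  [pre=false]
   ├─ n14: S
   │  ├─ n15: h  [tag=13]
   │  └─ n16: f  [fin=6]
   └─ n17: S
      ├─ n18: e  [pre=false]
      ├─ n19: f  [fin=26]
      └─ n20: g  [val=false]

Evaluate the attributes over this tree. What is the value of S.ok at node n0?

1. n1.env = "wm"  ["wm"]
2. n2.env = "wmm"  [B.env ++ "m"]
3. n2.acc = false  [false]
4. n2.cnt = "vwm"  ["v" ++ B.env]
5. n3.val = true  [terminal]
6. n4.val = false  [terminal]
7. n5.val = false  [terminal]
8. n2.lim = 18  [len(A.cnt) + 15]
9. n7.val = true  [terminal]
10. n8.tag = 11  [terminal]
11. n6.ok = 5  [h.tag * -1 + 16]
12. n6.depth = "rp"  ["rp"]
13. n1.live = 14  [S.ok * 3 - 1]
14. n11.key = "pm"  [terminal]
15. n12.val = false  [terminal]
16. n13.pre = false  [terminal]
17. n10.ok = 12  [len(b.key) + 10]
18. n10.depth = "pmq"  [b.key ++ "q"]
19. n15.tag = 13  [terminal]
20. n16.fin = 6  [terminal]
21. n14.ok = 29  [h.tag + 16]
22. n14.depth = "pw"  ["pw"]
23. n18.pre = false  [terminal]
24. n19.fin = 26  [terminal]
25. n20.val = false  [terminal]
26. n17.ok = 20  [f.fin - 6]
27. n17.depth = "px"  ["px"]
28. n9.ok = 0  [S₁.ok - 12]
29. n9.depth = "pwu"  [S₂.depth ++ "u"]
30. n0.ok = 28  [B.live + 14]
31. n0.depth = "pwuy"  [S₁.depth ++ "y"]

28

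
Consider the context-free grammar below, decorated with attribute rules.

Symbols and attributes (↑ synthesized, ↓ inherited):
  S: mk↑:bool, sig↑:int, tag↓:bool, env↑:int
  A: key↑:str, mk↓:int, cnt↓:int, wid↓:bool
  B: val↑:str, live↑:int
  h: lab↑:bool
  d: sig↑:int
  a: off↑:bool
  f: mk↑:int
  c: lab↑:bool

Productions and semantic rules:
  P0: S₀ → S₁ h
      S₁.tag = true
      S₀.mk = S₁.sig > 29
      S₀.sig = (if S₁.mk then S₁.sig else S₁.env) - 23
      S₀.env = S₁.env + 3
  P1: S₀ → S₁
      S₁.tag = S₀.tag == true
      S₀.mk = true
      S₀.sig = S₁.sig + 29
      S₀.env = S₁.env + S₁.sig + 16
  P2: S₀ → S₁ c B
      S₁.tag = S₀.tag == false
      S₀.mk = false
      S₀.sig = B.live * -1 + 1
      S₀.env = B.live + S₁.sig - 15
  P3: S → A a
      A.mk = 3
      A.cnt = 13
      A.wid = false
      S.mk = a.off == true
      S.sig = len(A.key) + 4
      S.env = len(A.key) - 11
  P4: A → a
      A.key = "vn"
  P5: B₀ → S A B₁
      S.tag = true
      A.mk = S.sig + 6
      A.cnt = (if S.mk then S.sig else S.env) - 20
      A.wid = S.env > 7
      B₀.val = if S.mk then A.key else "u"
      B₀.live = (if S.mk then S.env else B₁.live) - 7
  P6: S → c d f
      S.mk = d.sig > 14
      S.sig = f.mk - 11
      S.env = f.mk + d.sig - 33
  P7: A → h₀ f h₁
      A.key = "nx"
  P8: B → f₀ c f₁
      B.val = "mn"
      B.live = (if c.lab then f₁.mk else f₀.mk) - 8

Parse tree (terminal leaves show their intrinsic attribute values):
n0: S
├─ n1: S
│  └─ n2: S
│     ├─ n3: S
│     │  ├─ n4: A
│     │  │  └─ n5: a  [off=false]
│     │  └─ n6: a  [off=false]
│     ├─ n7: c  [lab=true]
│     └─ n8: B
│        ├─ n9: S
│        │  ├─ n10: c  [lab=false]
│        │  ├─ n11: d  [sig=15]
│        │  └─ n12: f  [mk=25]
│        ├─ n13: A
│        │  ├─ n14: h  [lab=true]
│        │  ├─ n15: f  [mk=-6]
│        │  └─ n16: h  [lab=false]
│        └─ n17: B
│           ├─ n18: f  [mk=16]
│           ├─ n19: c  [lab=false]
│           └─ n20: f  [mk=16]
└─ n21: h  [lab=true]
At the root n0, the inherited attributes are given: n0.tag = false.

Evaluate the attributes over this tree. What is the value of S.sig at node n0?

7

1. n0.tag = false  [given at root]
2. n1.tag = true  [true]
3. n2.tag = true  [S₀.tag == true]
4. n3.tag = false  [S₀.tag == false]
5. n4.mk = 3  [3]
6. n4.cnt = 13  [13]
7. n4.wid = false  [false]
8. n5.off = false  [terminal]
9. n4.key = "vn"  ["vn"]
10. n6.off = false  [terminal]
11. n3.mk = false  [a.off == true]
12. n3.sig = 6  [len(A.key) + 4]
13. n3.env = -9  [len(A.key) - 11]
14. n7.lab = true  [terminal]
15. n9.tag = true  [true]
16. n10.lab = false  [terminal]
17. n11.sig = 15  [terminal]
18. n12.mk = 25  [terminal]
19. n9.mk = true  [d.sig > 14]
20. n9.sig = 14  [f.mk - 11]
21. n9.env = 7  [f.mk + d.sig - 33]
22. n13.mk = 20  [S.sig + 6]
23. n13.cnt = -6  [(if S.mk then S.sig else S.env) - 20]
24. n13.wid = false  [S.env > 7]
25. n14.lab = true  [terminal]
26. n15.mk = -6  [terminal]
27. n16.lab = false  [terminal]
28. n13.key = "nx"  ["nx"]
29. n18.mk = 16  [terminal]
30. n19.lab = false  [terminal]
31. n20.mk = 16  [terminal]
32. n17.val = "mn"  ["mn"]
33. n17.live = 8  [(if c.lab then f₁.mk else f₀.mk) - 8]
34. n8.val = "nx"  [if S.mk then A.key else "u"]
35. n8.live = 0  [(if S.mk then S.env else B₁.live) - 7]
36. n2.mk = false  [false]
37. n2.sig = 1  [B.live * -1 + 1]
38. n2.env = -9  [B.live + S₁.sig - 15]
39. n1.mk = true  [true]
40. n1.sig = 30  [S₁.sig + 29]
41. n1.env = 8  [S₁.env + S₁.sig + 16]
42. n21.lab = true  [terminal]
43. n0.mk = true  [S₁.sig > 29]
44. n0.sig = 7  [(if S₁.mk then S₁.sig else S₁.env) - 23]
45. n0.env = 11  [S₁.env + 3]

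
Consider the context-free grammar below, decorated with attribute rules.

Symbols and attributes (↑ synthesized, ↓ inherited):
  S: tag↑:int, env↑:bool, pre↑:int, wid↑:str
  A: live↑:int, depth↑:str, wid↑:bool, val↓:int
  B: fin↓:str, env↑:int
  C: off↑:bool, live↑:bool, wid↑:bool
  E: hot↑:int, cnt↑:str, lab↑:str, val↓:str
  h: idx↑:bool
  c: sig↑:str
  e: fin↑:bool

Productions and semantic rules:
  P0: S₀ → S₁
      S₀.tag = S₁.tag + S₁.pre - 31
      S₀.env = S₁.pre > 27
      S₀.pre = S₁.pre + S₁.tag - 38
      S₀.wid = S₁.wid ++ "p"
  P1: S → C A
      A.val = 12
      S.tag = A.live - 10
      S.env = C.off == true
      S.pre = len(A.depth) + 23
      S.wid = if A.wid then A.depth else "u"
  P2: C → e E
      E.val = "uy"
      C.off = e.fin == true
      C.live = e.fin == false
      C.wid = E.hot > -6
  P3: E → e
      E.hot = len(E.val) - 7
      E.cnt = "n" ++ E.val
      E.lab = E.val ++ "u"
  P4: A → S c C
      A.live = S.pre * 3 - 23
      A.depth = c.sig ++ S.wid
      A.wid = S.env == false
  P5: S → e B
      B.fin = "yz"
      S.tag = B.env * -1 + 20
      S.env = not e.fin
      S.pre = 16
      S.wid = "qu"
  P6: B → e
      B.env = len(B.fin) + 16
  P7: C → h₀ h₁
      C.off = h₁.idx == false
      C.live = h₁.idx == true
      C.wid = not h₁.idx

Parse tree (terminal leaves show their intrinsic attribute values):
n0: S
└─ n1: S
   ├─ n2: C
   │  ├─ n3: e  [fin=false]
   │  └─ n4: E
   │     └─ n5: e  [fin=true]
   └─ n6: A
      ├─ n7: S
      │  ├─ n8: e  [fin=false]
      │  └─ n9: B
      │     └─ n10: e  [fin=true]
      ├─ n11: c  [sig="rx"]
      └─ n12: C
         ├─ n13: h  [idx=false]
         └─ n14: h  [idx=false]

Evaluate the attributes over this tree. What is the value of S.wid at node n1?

1. n3.fin = false  [terminal]
2. n4.val = "uy"  ["uy"]
3. n5.fin = true  [terminal]
4. n4.hot = -5  [len(E.val) - 7]
5. n4.cnt = "nuy"  ["n" ++ E.val]
6. n4.lab = "uyu"  [E.val ++ "u"]
7. n2.off = false  [e.fin == true]
8. n2.live = true  [e.fin == false]
9. n2.wid = true  [E.hot > -6]
10. n6.val = 12  [12]
11. n8.fin = false  [terminal]
12. n9.fin = "yz"  ["yz"]
13. n10.fin = true  [terminal]
14. n9.env = 18  [len(B.fin) + 16]
15. n7.tag = 2  [B.env * -1 + 20]
16. n7.env = true  [not e.fin]
17. n7.pre = 16  [16]
18. n7.wid = "qu"  ["qu"]
19. n11.sig = "rx"  [terminal]
20. n13.idx = false  [terminal]
21. n14.idx = false  [terminal]
22. n12.off = true  [h₁.idx == false]
23. n12.live = false  [h₁.idx == true]
24. n12.wid = true  [not h₁.idx]
25. n6.live = 25  [S.pre * 3 - 23]
26. n6.depth = "rxqu"  [c.sig ++ S.wid]
27. n6.wid = false  [S.env == false]
28. n1.tag = 15  [A.live - 10]
29. n1.env = false  [C.off == true]
30. n1.pre = 27  [len(A.depth) + 23]
31. n1.wid = "u"  [if A.wid then A.depth else "u"]
32. n0.tag = 11  [S₁.tag + S₁.pre - 31]
33. n0.env = false  [S₁.pre > 27]
34. n0.pre = 4  [S₁.pre + S₁.tag - 38]
35. n0.wid = "up"  [S₁.wid ++ "p"]

"u"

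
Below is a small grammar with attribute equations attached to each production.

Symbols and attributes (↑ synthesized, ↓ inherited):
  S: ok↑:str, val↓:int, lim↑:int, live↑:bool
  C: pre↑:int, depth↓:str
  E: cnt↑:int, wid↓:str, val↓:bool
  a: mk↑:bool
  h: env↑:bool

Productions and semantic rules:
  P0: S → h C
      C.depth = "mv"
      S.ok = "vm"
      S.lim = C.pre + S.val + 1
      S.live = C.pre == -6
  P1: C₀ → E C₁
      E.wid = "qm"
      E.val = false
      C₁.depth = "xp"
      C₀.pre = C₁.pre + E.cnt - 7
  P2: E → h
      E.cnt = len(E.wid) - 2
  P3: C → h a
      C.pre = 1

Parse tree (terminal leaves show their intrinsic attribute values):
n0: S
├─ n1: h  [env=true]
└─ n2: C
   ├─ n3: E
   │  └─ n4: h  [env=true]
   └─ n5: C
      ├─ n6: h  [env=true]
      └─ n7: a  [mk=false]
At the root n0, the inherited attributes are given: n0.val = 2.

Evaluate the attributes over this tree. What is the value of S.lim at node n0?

1. n0.val = 2  [given at root]
2. n1.env = true  [terminal]
3. n2.depth = "mv"  ["mv"]
4. n3.wid = "qm"  ["qm"]
5. n3.val = false  [false]
6. n4.env = true  [terminal]
7. n3.cnt = 0  [len(E.wid) - 2]
8. n5.depth = "xp"  ["xp"]
9. n6.env = true  [terminal]
10. n7.mk = false  [terminal]
11. n5.pre = 1  [1]
12. n2.pre = -6  [C₁.pre + E.cnt - 7]
13. n0.ok = "vm"  ["vm"]
14. n0.lim = -3  [C.pre + S.val + 1]
15. n0.live = true  [C.pre == -6]

-3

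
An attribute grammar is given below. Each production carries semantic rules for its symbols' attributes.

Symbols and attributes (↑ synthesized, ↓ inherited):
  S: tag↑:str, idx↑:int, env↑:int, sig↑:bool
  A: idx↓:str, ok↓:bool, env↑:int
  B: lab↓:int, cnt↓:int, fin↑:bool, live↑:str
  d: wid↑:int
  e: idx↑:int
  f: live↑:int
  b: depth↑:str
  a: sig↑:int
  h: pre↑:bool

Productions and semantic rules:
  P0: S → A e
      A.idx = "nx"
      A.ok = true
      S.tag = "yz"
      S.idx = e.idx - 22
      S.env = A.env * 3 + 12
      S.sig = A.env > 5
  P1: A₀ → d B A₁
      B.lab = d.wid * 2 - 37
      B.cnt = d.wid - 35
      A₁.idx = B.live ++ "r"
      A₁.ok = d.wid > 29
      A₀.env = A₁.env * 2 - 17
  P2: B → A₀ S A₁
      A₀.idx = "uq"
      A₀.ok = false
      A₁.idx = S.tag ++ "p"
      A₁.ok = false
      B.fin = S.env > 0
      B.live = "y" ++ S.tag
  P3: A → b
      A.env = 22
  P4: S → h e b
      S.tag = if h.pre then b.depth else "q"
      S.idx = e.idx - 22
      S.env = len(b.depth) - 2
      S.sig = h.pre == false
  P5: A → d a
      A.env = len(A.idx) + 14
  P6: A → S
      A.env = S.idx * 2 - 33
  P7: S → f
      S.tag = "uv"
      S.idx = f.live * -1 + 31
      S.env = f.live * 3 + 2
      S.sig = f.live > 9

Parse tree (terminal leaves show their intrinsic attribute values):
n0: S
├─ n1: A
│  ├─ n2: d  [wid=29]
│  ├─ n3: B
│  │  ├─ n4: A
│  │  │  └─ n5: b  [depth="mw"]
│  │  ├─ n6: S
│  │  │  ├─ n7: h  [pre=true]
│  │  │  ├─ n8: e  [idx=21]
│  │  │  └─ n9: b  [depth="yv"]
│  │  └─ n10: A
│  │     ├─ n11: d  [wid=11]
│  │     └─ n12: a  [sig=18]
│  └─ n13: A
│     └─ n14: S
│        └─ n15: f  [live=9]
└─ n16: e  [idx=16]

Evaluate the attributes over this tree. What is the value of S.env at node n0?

27

1. n1.idx = "nx"  ["nx"]
2. n1.ok = true  [true]
3. n2.wid = 29  [terminal]
4. n3.lab = 21  [d.wid * 2 - 37]
5. n3.cnt = -6  [d.wid - 35]
6. n4.idx = "uq"  ["uq"]
7. n4.ok = false  [false]
8. n5.depth = "mw"  [terminal]
9. n4.env = 22  [22]
10. n7.pre = true  [terminal]
11. n8.idx = 21  [terminal]
12. n9.depth = "yv"  [terminal]
13. n6.tag = "yv"  [if h.pre then b.depth else "q"]
14. n6.idx = -1  [e.idx - 22]
15. n6.env = 0  [len(b.depth) - 2]
16. n6.sig = false  [h.pre == false]
17. n10.idx = "yvp"  [S.tag ++ "p"]
18. n10.ok = false  [false]
19. n11.wid = 11  [terminal]
20. n12.sig = 18  [terminal]
21. n10.env = 17  [len(A.idx) + 14]
22. n3.fin = false  [S.env > 0]
23. n3.live = "yyv"  ["y" ++ S.tag]
24. n13.idx = "yyvr"  [B.live ++ "r"]
25. n13.ok = false  [d.wid > 29]
26. n15.live = 9  [terminal]
27. n14.tag = "uv"  ["uv"]
28. n14.idx = 22  [f.live * -1 + 31]
29. n14.env = 29  [f.live * 3 + 2]
30. n14.sig = false  [f.live > 9]
31. n13.env = 11  [S.idx * 2 - 33]
32. n1.env = 5  [A₁.env * 2 - 17]
33. n16.idx = 16  [terminal]
34. n0.tag = "yz"  ["yz"]
35. n0.idx = -6  [e.idx - 22]
36. n0.env = 27  [A.env * 3 + 12]
37. n0.sig = false  [A.env > 5]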